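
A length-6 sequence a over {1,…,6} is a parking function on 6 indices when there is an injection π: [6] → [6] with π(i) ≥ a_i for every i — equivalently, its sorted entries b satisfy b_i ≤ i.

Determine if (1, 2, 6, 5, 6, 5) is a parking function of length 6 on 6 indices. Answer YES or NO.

Order a: b = (1, 2, 5, 5, 6, 6).
  b_1=1 ≤ 1
  b_2=2 ≤ 2
  b_3=5 > 3
  fails at i=3 ⇒ NO

NO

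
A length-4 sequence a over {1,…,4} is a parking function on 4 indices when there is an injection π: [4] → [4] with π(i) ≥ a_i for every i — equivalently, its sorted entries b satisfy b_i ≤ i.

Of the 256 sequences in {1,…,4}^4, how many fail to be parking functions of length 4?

131

|PF| = (4−4+1)·(4+1)^(4−1) = 1 · 125 = 125 (Pollak)
Example (4,4,2,3) → sorted (2,3,4,4): b_1=2>1, not a PF.
Total 256; non-PF = 256−125 = 131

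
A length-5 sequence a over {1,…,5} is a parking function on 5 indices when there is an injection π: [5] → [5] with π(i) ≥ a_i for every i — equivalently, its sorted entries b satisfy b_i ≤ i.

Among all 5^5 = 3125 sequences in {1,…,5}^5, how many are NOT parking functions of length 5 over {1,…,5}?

#PF = (6−5)·6^(5−1) = 1 · 1296 = 1296 [KW]
E.g. (1,5,5,2,4) → sorted (1,2,4,5,5): b_3=4>3, not a PF.
So 3125 − 1296 = 1829 fail.

1829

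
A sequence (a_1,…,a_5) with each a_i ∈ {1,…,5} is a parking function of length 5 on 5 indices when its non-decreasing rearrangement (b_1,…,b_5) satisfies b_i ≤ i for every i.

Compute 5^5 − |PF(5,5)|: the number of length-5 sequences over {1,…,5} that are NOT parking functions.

1829

Count = (5+1−5)·(5+1)^{5−1} = 1·1296 = 1296 (Konheim–Weiss)
Example (3,2,4,3,4) → sorted (2,3,3,4,4): b_1=2>1, not a PF.
So 3125 − 1296 = 1829 fail.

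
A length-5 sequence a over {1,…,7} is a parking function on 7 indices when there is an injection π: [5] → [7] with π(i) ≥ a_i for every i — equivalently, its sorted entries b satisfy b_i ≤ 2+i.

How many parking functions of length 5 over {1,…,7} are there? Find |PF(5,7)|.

|PF| = 3·8^4 = 3·4096 = 12288 (Pollak)
Check (4,3,5,7,3) → sorted (3,3,4,5,7): b_i ≤ 2+i ∀i, a PF.

12288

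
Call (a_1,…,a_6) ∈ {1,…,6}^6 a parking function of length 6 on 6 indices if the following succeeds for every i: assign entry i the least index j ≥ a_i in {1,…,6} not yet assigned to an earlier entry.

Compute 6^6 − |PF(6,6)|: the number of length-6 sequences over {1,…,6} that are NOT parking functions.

Count = (6−6+1)·(6+1)^(6−1) = 1×16807 = 16807
E.g. (4,4,6,5,5,3) → sorted (3,4,4,5,5,6): b_1=3>1, not a PF.
Total 46656; non-PF = 46656−16807 = 29849

29849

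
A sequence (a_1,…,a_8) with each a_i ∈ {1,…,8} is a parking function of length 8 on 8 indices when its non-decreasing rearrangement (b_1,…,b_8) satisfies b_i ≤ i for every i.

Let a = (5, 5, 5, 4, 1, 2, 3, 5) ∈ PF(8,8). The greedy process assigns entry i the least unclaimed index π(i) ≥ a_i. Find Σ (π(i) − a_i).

Σπ = 8·9/2 = 36 (π permutes [8]); Σa = 5+5+5+4+1+2+3+5 = 30; disp = 36−30 = 6.

6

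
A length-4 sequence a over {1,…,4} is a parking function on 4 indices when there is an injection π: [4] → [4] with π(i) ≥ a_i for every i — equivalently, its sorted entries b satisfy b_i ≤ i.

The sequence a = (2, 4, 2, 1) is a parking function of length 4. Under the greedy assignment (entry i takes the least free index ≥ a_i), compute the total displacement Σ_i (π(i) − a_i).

Σπ = 4·5/2 = 10 (π permutes [4]); Σa = 2+4+2+1 = 9; disp = 10−9 = 1.

1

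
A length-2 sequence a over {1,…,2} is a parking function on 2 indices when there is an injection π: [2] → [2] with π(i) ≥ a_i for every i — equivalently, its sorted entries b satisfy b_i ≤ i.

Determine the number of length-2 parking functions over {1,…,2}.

3

|PF| = 1·3^1 = 1·3 = 3 (Konheim–Weiss)
E.g. (1,1) → sorted (1,1): b_i ≤ i ∀i, a PF.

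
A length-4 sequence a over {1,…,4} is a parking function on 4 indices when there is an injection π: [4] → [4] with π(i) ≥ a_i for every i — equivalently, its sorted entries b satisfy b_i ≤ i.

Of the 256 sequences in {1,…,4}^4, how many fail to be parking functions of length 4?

Count = (5−4)·5^(4−1) = 1×125 = 125 [KW]
Example (3,4,4,4) → sorted (3,4,4,4): b_1=3>1, not a PF.
4^4 − 125 = 256 − 125 = 131

131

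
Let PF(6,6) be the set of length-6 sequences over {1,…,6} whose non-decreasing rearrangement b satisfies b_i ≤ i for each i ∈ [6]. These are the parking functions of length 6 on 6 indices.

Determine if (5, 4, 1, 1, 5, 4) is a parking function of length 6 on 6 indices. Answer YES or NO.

Order a: b = (1, 1, 4, 4, 5, 5).
  b_1=1 ≤ 1
  b_2=1 ≤ 2
  b_3=4 > 3
  fails at i=3 ⇒ NO

NO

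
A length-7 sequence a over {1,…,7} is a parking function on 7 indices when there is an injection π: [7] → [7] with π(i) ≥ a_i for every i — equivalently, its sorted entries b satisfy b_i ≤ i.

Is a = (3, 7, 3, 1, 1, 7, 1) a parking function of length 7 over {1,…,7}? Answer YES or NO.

NO

Order a: b = (1, 1, 1, 3, 3, 7, 7).
  b_1=1 ≤ 1
  b_2=1 ≤ 2
  b_3=1 ≤ 3
  b_4=3 ≤ 4
  b_5=3 ≤ 5
  b_6=7 > 6
  fails at i=6 ⇒ NO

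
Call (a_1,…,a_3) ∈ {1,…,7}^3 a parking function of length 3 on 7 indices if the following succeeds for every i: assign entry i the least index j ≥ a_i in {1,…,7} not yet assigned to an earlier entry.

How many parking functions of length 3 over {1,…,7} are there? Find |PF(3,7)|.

|PF(3,7)| = (7−3+1)·(7+1)^(3−1) = 5·64 = 320
One tuple (3,3,4) → sorted (3,3,4): b_i ≤ 4+i ∀i, a PF.

320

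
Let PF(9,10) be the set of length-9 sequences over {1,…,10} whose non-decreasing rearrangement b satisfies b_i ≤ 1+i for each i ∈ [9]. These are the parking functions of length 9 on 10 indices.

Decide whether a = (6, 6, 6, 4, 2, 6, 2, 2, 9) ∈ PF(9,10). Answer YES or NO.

Order a: b = (2, 2, 2, 4, 6, 6, 6, 6, 9).
  b_1=2 ≤ 2
  b_2=2 ≤ 3
  b_3=2 ≤ 4
  b_4=4 ≤ 5
  b_5=6 ≤ 6
  b_6=6 ≤ 7
  b_7=6 ≤ 8
  b_8=6 ≤ 9
  b_9=9 ≤ 10
All bounds hold ⇒ YES

YES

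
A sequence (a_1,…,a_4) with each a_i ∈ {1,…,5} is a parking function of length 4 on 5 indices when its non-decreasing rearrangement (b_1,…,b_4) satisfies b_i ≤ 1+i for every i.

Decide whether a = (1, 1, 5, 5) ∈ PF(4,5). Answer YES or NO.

NO

Order a: b = (1, 1, 5, 5).
  b_1=1 ≤ 2
  b_2=1 ≤ 3
  b_3=5 > 4
  fails at i=3 ⇒ NO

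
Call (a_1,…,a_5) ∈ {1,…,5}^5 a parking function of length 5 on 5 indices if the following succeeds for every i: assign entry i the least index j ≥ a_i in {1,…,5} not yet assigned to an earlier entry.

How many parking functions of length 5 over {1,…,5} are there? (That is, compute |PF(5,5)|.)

1296

Count = (6−5)·6^(5−1) = 1·1296 = 1296 (Pollak)
One tuple (2,1,5,1,1) → sorted (1,1,1,2,5): b_i ≤ i ∀i, a PF.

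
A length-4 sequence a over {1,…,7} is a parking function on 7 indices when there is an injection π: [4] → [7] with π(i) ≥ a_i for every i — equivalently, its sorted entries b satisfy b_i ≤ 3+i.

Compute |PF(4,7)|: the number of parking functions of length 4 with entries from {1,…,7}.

|PF| = (7+1−4)·(7+1)^{4−1} = 4 · 512 = 2048 [KW]
E.g. (6,5,6,2) → sorted (2,5,6,6): b_i ≤ 3+i ∀i, a PF.

2048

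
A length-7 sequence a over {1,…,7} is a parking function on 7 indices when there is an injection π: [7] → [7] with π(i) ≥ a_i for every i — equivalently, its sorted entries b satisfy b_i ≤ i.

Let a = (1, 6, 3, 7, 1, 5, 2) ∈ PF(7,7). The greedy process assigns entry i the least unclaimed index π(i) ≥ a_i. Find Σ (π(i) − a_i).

Σπ = 7·8/2 = 28 (π permutes [7]); Σa = 1+6+3+7+1+5+2 = 25; disp = 28−25 = 3.

3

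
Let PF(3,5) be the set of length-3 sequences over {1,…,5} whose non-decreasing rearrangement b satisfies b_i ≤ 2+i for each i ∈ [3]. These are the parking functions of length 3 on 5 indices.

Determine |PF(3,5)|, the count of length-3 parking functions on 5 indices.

|PF(3,5)| = (5+1−3)·(5+1)^{3−1} = 3 · 36 = 108 (Konheim–Weiss)
E.g. (2,5,2) → sorted (2,2,5): b_i ≤ 2+i ∀i, a PF.

108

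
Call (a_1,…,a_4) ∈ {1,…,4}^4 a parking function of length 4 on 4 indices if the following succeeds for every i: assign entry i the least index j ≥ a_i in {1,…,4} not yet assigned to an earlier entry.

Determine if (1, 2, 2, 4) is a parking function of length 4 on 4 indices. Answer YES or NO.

YES

Sorted: b = (1, 2, 2, 4).
  b_1=1 ≤ 1
  b_2=2 ≤ 2
  b_3=2 ≤ 3
  b_4=4 ≤ 4
All bounds hold ⇒ YES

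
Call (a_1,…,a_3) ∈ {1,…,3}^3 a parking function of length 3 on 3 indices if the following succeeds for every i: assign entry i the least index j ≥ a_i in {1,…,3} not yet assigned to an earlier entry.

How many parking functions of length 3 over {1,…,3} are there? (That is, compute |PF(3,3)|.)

|PF| = 1·4^2 = 1×16 = 16 (Konheim–Weiss)
E.g. (2,1,1) → sorted (1,1,2): b_i ≤ i ∀i, a PF.

16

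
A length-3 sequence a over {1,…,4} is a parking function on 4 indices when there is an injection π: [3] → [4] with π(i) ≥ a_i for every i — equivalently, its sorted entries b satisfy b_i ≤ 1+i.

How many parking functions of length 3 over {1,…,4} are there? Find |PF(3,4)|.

Count = (4+1−3)·(4+1)^{3−1} = 2·25 = 50
One tuple (3,2,4) → sorted (2,3,4): b_i ≤ 1+i ∀i, a PF.

50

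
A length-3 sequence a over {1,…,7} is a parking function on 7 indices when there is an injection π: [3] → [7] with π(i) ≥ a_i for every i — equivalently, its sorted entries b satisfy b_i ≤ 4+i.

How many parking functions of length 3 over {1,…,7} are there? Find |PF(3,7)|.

|PF| = (7+1−3)·(7+1)^{3−1} = 5×64 = 320 (Konheim–Weiss)
E.g. (4,1,6) → sorted (1,4,6): b_i ≤ 4+i ∀i, a PF.

320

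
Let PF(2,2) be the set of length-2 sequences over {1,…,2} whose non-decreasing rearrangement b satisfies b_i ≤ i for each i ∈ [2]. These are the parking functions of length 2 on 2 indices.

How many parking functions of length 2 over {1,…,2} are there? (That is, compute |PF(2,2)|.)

|PF| = (2−2+1)·(2+1)^(2−1) = 1 · 3 = 3
One tuple (1,2) → sorted (1,2): b_i ≤ i ∀i, a PF.

3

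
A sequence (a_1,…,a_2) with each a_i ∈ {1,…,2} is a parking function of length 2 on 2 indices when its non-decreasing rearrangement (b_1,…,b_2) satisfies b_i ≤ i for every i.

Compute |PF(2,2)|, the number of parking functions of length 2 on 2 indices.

|PF| = (3−2)·3^(2−1) = 1 · 3 = 3 (Konheim–Weiss)
E.g. (1,2) → sorted (1,2): b_i ≤ i ∀i, a PF.

3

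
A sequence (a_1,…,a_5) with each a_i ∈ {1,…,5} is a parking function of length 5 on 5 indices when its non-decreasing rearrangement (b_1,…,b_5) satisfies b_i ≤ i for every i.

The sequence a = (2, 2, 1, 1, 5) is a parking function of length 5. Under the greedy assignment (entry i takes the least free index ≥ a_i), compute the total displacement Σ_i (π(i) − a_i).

Σπ = 5·6/2 = 15 (π permutes [5]); Σa = 2+2+1+1+5 = 11; disp = 15−11 = 4.

4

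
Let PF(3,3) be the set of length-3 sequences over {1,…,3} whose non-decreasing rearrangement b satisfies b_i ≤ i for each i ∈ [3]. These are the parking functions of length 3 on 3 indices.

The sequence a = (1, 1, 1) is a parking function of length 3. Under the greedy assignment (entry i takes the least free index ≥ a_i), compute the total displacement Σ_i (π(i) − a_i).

3

Σπ = 6 ({1..3} each once); Σa = 1+1+1 = 3; disp = 6−3 = 3.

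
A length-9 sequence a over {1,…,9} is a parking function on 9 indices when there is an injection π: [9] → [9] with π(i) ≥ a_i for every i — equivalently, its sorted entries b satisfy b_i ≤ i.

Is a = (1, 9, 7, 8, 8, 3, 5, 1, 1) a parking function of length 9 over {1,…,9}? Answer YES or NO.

Sorted: b = (1, 1, 1, 3, 5, 7, 8, 8, 9).
  b_1=1 ≤ 1
  b_2=1 ≤ 2
  b_3=1 ≤ 3
  b_4=3 ≤ 4
  b_5=5 ≤ 5
  b_6=7 > 6
  fails at i=6 ⇒ NO

NO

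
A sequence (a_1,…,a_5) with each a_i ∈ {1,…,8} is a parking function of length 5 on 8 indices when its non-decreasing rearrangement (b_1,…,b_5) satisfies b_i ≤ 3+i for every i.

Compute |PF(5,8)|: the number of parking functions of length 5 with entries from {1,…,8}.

|PF| = (9−5)·9^(5−1) = 4×6561 = 26244 [KW]
Check (8,5,4,2,6) → sorted (2,4,5,6,8): b_i ≤ 3+i ∀i, a PF.

26244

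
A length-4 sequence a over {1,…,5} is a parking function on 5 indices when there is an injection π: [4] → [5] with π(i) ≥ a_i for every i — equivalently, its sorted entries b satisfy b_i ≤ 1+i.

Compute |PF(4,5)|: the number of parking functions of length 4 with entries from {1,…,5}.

|PF| = (5+1−4)·(5+1)^{4−1} = 2 · 216 = 432 (Pollak)
Example (4,1,3,5) → sorted (1,3,4,5): b_i ≤ 1+i ∀i, a PF.

432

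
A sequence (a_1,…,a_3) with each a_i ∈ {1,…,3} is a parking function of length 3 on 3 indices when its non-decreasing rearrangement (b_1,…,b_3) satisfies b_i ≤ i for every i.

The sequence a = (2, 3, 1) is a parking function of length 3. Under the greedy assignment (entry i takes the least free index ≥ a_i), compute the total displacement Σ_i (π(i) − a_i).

Σπ(i) = 1+…+3 = 6; Σa = 2+3+1 = 6; disp = 6−6 = 0.

0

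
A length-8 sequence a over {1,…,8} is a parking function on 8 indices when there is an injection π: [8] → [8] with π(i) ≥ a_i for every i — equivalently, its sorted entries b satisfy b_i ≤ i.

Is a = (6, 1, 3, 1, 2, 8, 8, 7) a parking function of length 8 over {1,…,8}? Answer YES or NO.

Sorted: b = (1, 1, 2, 3, 6, 7, 8, 8).
  b_1=1 ≤ 1
  b_2=1 ≤ 2
  b_3=2 ≤ 3
  b_4=3 ≤ 4
  b_5=6 > 5
  fails at i=5 ⇒ NO

NO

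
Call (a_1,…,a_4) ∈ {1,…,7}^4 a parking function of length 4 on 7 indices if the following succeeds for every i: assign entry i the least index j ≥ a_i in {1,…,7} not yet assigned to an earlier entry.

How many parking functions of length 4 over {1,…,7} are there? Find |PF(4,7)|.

|PF| = (7−4+1)·(7+1)^(4−1) = 4 · 512 = 2048 (Konheim–Weiss)
Check (6,1,1,1) → sorted (1,1,1,6): b_i ≤ 3+i ∀i, a PF.

2048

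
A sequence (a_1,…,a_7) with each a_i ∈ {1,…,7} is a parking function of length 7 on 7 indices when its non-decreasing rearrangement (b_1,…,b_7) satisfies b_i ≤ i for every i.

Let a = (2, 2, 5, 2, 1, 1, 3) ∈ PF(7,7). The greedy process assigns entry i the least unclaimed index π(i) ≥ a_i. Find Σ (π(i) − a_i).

Σπ(i) = 1+…+7 = 28; Σa = 2+2+5+2+1+1+3 = 16; disp = 28−16 = 12.

12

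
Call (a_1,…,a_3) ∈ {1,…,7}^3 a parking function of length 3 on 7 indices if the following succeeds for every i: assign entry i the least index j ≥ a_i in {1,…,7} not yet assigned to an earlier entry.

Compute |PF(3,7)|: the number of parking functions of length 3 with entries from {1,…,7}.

320

#PF = (8−3)·8^(3−1) = 5 · 64 = 320 (Konheim–Weiss)
Check (3,4,3) → sorted (3,3,4): b_i ≤ 4+i ∀i, a PF.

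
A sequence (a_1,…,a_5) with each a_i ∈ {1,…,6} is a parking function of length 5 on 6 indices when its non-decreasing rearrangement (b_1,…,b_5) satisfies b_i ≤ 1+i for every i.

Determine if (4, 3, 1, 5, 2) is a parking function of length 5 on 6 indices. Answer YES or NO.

YES

Rearranged: b = (1, 2, 3, 4, 5).
  b_1=1 ≤ 2
  b_2=2 ≤ 3
  b_3=3 ≤ 4
  b_4=4 ≤ 5
  b_5=5 ≤ 6
All bounds hold ⇒ YES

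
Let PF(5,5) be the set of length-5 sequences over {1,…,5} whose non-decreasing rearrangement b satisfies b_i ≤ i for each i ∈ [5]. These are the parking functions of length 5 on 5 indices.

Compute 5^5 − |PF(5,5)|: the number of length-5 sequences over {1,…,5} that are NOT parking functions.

Count = 1·6^4 = 1·1296 = 1296 (Konheim–Weiss)
One tuple (3,5,3,4,3) → sorted (3,3,3,4,5): b_1=3>1, not a PF.
5^5 − 1296 = 3125 − 1296 = 1829

1829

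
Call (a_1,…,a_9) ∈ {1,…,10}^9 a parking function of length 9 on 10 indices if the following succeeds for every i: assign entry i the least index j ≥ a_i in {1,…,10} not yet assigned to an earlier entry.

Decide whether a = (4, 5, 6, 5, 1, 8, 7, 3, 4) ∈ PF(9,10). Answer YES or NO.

Sorted: b = (1, 3, 4, 4, 5, 5, 6, 7, 8).
  b_1=1 ≤ 2
  b_2=3 ≤ 3
  b_3=4 ≤ 4
  b_4=4 ≤ 5
  b_5=5 ≤ 6
  b_6=5 ≤ 7
  b_7=6 ≤ 8
  b_8=7 ≤ 9
  b_9=8 ≤ 10
All bounds hold ⇒ YES

YES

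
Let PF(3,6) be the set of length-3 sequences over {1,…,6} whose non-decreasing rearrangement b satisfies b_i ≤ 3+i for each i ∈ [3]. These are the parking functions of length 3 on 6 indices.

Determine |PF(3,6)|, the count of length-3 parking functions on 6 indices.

196

Count = (6−3+1)·(6+1)^(3−1) = 4 · 49 = 196 [KW]
Check (4,6,4) → sorted (4,4,6): b_i ≤ 3+i ∀i, a PF.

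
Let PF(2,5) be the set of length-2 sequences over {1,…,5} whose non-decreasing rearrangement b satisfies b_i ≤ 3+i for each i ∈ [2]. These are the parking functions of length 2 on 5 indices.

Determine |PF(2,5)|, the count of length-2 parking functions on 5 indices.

#PF = 4·6^1 = 4×6 = 24 [KW]
E.g. (4,4) → sorted (4,4): b_i ≤ 3+i ∀i, a PF.

24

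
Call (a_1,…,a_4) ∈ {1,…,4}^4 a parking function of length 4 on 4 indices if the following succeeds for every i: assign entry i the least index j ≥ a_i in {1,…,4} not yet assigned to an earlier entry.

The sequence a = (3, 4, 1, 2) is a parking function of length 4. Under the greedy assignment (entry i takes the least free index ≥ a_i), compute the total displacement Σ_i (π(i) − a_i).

Σπ = 10 ({1..4} each once); Σa = 3+4+1+2 = 10; disp = 10−10 = 0.

0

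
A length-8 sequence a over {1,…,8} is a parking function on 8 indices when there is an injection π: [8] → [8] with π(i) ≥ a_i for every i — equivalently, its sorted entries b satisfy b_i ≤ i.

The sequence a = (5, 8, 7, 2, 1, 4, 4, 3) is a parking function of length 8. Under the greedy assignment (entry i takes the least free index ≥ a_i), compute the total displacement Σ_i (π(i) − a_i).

2

Σπ(i) = 1+…+8 = 36; Σa = 5+8+7+2+1+4+4+3 = 34; disp = 36−34 = 2.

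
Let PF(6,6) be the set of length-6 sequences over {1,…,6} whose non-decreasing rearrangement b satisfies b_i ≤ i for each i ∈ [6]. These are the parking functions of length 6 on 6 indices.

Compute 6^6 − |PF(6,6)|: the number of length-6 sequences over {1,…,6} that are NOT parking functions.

29849

|PF| = 1·7^5 = 1·16807 = 16807 (Konheim–Weiss)
E.g. (3,6,5,4,4,6) → sorted (3,4,4,5,6,6): b_1=3>1, not a PF.
So 46656 − 16807 = 29849 fail.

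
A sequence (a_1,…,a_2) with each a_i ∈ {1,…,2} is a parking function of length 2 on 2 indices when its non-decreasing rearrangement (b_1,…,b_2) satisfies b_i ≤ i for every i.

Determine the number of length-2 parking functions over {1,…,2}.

|PF(2,2)| = (2+1−2)·(2+1)^{2−1} = 1×3 = 3 [KW]
Check (1,2) → sorted (1,2): b_i ≤ i ∀i, a PF.

3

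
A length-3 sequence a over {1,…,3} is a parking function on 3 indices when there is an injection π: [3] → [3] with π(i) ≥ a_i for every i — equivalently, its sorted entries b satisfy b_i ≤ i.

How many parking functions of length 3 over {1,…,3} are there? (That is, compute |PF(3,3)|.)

|PF| = (4−3)·4^(3−1) = 1·16 = 16 (Pollak)
E.g. (1,1,2) → sorted (1,1,2): b_i ≤ i ∀i, a PF.

16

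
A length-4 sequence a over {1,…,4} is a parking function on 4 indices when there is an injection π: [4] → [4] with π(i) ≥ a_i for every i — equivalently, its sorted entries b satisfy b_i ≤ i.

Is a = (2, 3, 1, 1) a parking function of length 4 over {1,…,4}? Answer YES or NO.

YES

Sorted: b = (1, 1, 2, 3).
  b_1=1 ≤ 1
  b_2=1 ≤ 2
  b_3=2 ≤ 3
  b_4=3 ≤ 4
All bounds hold ⇒ YES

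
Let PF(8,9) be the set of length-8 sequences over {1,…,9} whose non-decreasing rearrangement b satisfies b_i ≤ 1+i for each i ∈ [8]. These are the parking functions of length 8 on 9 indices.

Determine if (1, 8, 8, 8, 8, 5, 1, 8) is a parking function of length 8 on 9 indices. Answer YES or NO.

NO

Sorted: b = (1, 1, 5, 8, 8, 8, 8, 8).
  b_1=1 ≤ 2
  b_2=1 ≤ 3
  b_3=5 > 4
  fails at i=3 ⇒ NO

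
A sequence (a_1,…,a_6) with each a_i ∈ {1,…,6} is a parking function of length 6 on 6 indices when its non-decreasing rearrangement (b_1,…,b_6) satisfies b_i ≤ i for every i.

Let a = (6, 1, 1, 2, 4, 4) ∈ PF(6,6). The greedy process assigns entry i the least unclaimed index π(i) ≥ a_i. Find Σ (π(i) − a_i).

Σπ = 21 ({1..6} each once); Σa = 6+1+1+2+4+4 = 18; disp = 21−18 = 3.

3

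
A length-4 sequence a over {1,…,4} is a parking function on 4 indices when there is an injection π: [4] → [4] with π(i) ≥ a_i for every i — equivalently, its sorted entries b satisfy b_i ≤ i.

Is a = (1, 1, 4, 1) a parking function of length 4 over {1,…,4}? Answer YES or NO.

YES

Rearranged: b = (1, 1, 1, 4).
  b_1=1 ≤ 1
  b_2=1 ≤ 2
  b_3=1 ≤ 3
  b_4=4 ≤ 4
All bounds hold ⇒ YES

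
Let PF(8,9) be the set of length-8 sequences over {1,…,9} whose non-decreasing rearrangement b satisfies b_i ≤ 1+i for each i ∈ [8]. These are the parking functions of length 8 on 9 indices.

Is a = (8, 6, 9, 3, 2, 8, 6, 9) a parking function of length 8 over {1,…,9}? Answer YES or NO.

Order a: b = (2, 3, 6, 6, 8, 8, 9, 9).
  b_1=2 ≤ 2
  b_2=3 ≤ 3
  b_3=6 > 4
  fails at i=3 ⇒ NO

NO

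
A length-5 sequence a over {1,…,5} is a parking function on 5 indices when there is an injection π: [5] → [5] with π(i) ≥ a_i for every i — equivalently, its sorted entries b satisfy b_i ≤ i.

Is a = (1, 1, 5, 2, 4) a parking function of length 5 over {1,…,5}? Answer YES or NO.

Rearranged: b = (1, 1, 2, 4, 5).
  b_1=1 ≤ 1
  b_2=1 ≤ 2
  b_3=2 ≤ 3
  b_4=4 ≤ 4
  b_5=5 ≤ 5
All bounds hold ⇒ YES

YES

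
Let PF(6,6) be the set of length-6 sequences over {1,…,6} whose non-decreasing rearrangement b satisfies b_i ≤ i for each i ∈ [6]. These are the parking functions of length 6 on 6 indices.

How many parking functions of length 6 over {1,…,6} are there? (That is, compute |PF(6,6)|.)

|PF| = 1·7^5 = 1·16807 = 16807 (Pollak)
One tuple (5,6,2,1,4,3) → sorted (1,2,3,4,5,6): b_i ≤ i ∀i, a PF.

16807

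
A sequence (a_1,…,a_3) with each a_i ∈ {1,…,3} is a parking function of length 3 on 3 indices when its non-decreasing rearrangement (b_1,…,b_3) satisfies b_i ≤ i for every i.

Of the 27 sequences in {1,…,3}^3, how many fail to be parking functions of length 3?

11

#PF = (3−3+1)·(3+1)^(3−1) = 1·16 = 16 (Pollak)
E.g. (2,3,3) → sorted (2,3,3): b_1=2>1, not a PF.
Total 27; non-PF = 27−16 = 11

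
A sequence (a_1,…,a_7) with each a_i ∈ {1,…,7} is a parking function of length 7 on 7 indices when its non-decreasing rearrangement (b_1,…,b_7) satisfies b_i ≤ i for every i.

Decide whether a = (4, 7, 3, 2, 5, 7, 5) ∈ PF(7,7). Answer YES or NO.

NO

Sorted: b = (2, 3, 4, 5, 5, 7, 7).
  b_1=2 > 1
  fails at i=1 ⇒ NO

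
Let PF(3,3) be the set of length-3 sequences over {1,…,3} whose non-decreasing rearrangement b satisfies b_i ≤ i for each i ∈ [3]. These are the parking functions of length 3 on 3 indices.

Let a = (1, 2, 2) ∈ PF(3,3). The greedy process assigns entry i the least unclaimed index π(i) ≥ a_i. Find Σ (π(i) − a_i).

1

Σπ = 3·4/2 = 6 (π permutes [3]); Σa = 1+2+2 = 5; disp = 6−5 = 1.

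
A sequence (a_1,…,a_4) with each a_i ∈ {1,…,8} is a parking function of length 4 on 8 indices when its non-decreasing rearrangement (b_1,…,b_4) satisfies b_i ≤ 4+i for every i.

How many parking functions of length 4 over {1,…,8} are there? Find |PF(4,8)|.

3645

#PF = (9−4)·9^(4−1) = 5×729 = 3645 [KW]
One tuple (1,5,7,8) → sorted (1,5,7,8): b_i ≤ 4+i ∀i, a PF.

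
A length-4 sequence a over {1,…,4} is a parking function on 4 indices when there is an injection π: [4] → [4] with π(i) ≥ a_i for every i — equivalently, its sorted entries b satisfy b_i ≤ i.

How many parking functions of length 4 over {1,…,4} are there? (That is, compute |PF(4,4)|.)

#PF = 1·5^3 = 1×125 = 125 [KW]
One tuple (1,3,2,2) → sorted (1,2,2,3): b_i ≤ i ∀i, a PF.

125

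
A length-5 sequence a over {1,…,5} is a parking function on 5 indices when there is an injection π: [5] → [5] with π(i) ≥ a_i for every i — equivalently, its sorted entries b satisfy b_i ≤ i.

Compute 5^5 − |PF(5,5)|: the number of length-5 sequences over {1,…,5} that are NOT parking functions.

|PF(5,5)| = (5+1−5)·(5+1)^{5−1} = 1 · 1296 = 1296 (Pollak)
Check (1,4,5,4,5) → sorted (1,4,4,5,5): b_2=4>2, not a PF.
So 3125 − 1296 = 1829 fail.

1829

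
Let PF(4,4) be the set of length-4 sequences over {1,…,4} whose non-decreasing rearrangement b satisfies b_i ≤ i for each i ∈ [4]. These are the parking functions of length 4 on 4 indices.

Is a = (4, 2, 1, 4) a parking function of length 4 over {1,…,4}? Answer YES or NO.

NO

Order a: b = (1, 2, 4, 4).
  b_1=1 ≤ 1
  b_2=2 ≤ 2
  b_3=4 > 3
  fails at i=3 ⇒ NO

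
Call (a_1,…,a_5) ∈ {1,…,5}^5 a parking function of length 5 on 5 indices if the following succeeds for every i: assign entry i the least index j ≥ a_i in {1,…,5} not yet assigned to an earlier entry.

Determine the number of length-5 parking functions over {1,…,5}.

1296

Count = (5+1−5)·(5+1)^{5−1} = 1·1296 = 1296 [KW]
E.g. (3,4,2,4,1) → sorted (1,2,3,4,4): b_i ≤ i ∀i, a PF.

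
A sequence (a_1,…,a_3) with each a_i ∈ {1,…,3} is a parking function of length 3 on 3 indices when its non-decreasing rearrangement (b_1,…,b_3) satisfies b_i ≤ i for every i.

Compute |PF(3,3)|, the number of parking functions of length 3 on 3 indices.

#PF = (4−3)·4^(3−1) = 1×16 = 16 [KW]
E.g. (2,2,1) → sorted (1,2,2): b_i ≤ i ∀i, a PF.

16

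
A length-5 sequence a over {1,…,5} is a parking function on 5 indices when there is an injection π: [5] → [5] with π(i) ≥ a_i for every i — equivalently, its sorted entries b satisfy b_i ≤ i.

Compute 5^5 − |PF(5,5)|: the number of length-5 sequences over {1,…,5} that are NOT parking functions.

1829

#PF = (6−5)·6^(5−1) = 1×1296 = 1296 [KW]
E.g. (5,2,5,4,4) → sorted (2,4,4,5,5): b_1=2>1, not a PF.
Total 3125; non-PF = 3125−1296 = 1829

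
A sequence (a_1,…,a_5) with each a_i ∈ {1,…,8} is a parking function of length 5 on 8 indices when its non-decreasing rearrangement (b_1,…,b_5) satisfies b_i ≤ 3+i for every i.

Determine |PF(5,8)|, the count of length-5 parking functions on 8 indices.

|PF(5,8)| = (9−5)·9^(5−1) = 4×6561 = 26244 [KW]
Check (4,7,1,3,7) → sorted (1,3,4,7,7): b_i ≤ 3+i ∀i, a PF.

26244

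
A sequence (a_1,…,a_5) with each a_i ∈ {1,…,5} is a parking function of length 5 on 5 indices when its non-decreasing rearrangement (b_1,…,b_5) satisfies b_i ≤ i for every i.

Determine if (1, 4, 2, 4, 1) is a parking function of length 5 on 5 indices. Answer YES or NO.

Order a: b = (1, 1, 2, 4, 4).
  b_1=1 ≤ 1
  b_2=1 ≤ 2
  b_3=2 ≤ 3
  b_4=4 ≤ 4
  b_5=4 ≤ 5
All bounds hold ⇒ YES

YES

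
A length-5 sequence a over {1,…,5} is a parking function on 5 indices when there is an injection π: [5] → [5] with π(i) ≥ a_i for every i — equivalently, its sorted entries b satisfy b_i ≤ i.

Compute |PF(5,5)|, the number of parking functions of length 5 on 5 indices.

1296

|PF| = 1·6^4 = 1·1296 = 1296
Check (1,5,2,2,4) → sorted (1,2,2,4,5): b_i ≤ i ∀i, a PF.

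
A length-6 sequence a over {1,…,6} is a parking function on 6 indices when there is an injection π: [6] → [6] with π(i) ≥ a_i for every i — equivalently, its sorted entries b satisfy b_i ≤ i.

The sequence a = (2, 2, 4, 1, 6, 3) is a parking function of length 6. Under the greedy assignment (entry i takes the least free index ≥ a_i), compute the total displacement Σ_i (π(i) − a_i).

Σπ = 21 ({1..6} each once); Σa = 2+2+4+1+6+3 = 18; disp = 21−18 = 3.

3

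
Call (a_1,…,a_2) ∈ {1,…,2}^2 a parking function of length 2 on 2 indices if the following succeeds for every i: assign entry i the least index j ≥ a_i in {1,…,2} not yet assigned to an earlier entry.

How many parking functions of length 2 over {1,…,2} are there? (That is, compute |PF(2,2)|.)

#PF = 1·3^1 = 1×3 = 3 [KW]
Check (1,1) → sorted (1,1): b_i ≤ i ∀i, a PF.

3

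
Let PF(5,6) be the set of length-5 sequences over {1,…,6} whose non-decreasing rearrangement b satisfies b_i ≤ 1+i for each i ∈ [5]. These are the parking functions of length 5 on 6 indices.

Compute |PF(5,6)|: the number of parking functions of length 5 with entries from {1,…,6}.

4802

|PF(5,6)| = 2·7^4 = 2×2401 = 4802
One tuple (4,1,1,3,6) → sorted (1,1,3,4,6): b_i ≤ 1+i ∀i, a PF.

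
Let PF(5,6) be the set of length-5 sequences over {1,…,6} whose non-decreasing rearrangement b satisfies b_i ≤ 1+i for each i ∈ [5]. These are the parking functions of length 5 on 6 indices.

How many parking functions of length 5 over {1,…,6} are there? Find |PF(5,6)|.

4802

Count = (6+1−5)·(6+1)^{5−1} = 2·2401 = 4802 (Konheim–Weiss)
Check (3,6,1,4,2) → sorted (1,2,3,4,6): b_i ≤ 1+i ∀i, a PF.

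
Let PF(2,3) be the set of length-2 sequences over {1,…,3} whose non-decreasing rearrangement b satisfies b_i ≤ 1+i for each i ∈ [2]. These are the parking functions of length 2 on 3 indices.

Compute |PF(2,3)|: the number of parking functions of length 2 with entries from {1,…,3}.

8

|PF(2,3)| = (3+1−2)·(3+1)^{2−1} = 2·4 = 8 (Konheim–Weiss)
One tuple (1,2) → sorted (1,2): b_i ≤ 1+i ∀i, a PF.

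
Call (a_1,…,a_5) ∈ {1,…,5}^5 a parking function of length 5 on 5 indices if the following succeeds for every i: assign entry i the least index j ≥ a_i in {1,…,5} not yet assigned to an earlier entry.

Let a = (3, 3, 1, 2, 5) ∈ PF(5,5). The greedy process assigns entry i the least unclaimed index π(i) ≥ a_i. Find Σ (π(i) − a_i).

1

Σπ = 5·6/2 = 15 (π permutes [5]); Σa = 3+3+1+2+5 = 14; disp = 15−14 = 1.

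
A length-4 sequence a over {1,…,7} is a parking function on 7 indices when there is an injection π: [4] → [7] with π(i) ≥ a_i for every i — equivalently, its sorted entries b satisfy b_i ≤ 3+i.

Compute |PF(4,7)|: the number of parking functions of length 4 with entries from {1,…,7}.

#PF = (7+1−4)·(7+1)^{4−1} = 4 · 512 = 2048 (Konheim–Weiss)
E.g. (2,2,2,1) → sorted (1,2,2,2): b_i ≤ 3+i ∀i, a PF.

2048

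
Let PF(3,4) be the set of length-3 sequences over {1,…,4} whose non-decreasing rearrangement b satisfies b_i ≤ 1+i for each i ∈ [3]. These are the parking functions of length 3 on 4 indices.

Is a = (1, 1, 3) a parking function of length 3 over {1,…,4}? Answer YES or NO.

YES

Order a: b = (1, 1, 3).
  b_1=1 ≤ 2
  b_2=1 ≤ 3
  b_3=3 ≤ 4
All bounds hold ⇒ YES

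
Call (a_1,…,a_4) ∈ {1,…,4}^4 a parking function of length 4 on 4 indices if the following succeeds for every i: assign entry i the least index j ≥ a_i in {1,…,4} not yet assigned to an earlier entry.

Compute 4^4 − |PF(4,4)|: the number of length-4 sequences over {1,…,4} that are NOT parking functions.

131

Count = (5−4)·5^(4−1) = 1·125 = 125
E.g. (3,1,4,4) → sorted (1,3,4,4): b_2=3>2, not a PF.
4^4 − 125 = 256 − 125 = 131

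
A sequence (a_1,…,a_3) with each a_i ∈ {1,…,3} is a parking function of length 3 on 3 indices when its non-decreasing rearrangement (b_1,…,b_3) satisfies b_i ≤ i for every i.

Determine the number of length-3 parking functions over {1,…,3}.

16

|PF| = (3+1−3)·(3+1)^{3−1} = 1×16 = 16 (Konheim–Weiss)
One tuple (1,2,2) → sorted (1,2,2): b_i ≤ i ∀i, a PF.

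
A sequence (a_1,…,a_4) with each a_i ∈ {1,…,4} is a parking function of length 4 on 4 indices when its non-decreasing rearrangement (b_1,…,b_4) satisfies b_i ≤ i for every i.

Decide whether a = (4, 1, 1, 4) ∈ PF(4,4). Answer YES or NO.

Rearranged: b = (1, 1, 4, 4).
  b_1=1 ≤ 1
  b_2=1 ≤ 2
  b_3=4 > 3
  fails at i=3 ⇒ NO

NO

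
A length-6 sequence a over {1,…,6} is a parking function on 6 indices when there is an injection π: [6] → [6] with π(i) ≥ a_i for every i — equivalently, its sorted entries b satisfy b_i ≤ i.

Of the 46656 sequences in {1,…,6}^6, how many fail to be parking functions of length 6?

|PF(6,6)| = (7−6)·7^(6−1) = 1×16807 = 16807 [KW]
One tuple (6,1,6,4,3,6) → sorted (1,3,4,6,6,6): b_2=3>2, not a PF.
Total 46656; non-PF = 46656−16807 = 29849

29849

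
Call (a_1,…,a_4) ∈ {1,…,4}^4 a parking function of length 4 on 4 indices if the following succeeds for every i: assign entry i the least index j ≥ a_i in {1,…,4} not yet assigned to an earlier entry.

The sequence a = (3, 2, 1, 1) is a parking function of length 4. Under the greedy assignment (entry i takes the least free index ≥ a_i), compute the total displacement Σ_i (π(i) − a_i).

Σπ(i) = 1+…+4 = 10; Σa = 3+2+1+1 = 7; disp = 10−7 = 3.

3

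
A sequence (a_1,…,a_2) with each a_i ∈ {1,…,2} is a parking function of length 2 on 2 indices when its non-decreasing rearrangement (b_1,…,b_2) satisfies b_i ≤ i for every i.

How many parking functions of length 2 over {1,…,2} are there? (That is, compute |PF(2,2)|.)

3

#PF = (2−2+1)·(2+1)^(2−1) = 1·3 = 3 (Pollak)
Example (1,2) → sorted (1,2): b_i ≤ i ∀i, a PF.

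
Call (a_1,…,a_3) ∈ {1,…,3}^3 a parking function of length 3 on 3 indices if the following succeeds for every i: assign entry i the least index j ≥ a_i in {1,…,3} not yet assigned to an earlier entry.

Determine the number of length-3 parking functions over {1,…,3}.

16

|PF(3,3)| = (3−3+1)·(3+1)^(3−1) = 1×16 = 16 (Pollak)
One tuple (3,2,1) → sorted (1,2,3): b_i ≤ i ∀i, a PF.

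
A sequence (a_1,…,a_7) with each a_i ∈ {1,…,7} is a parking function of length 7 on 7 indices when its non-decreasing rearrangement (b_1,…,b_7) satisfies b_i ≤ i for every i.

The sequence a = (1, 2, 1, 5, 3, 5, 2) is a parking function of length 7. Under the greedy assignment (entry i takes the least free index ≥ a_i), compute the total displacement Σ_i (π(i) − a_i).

Σπ = 28 ({1..7} each once); Σa = 1+2+1+5+3+5+2 = 19; disp = 28−19 = 9.

9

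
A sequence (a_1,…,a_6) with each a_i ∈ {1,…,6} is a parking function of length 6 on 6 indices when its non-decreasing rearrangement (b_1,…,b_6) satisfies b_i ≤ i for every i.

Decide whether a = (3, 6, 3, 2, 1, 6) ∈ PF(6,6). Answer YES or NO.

Sorted: b = (1, 2, 3, 3, 6, 6).
  b_1=1 ≤ 1
  b_2=2 ≤ 2
  b_3=3 ≤ 3
  b_4=3 ≤ 4
  b_5=6 > 5
  fails at i=5 ⇒ NO

NO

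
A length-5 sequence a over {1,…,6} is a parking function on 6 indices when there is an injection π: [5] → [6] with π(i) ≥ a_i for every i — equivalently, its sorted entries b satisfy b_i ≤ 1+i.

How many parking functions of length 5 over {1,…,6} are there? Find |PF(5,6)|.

4802

#PF = (6−5+1)·(6+1)^(5−1) = 2·2401 = 4802 (Pollak)
E.g. (1,2,1,4,4) → sorted (1,1,2,4,4): b_i ≤ 1+i ∀i, a PF.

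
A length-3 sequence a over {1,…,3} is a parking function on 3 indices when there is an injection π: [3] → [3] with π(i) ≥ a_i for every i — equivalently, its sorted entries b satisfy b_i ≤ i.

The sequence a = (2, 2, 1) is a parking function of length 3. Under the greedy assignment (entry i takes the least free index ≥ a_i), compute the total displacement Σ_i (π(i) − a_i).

Σπ(i) = 1+…+3 = 6; Σa = 2+2+1 = 5; disp = 6−5 = 1.

1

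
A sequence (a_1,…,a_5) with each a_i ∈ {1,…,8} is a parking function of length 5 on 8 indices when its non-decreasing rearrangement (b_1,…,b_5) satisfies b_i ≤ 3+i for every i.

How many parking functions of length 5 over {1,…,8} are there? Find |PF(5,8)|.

Count = (9−5)·9^(5−1) = 4·6561 = 26244 (Konheim–Weiss)
Check (1,6,5,8,4) → sorted (1,4,5,6,8): b_i ≤ 3+i ∀i, a PF.

26244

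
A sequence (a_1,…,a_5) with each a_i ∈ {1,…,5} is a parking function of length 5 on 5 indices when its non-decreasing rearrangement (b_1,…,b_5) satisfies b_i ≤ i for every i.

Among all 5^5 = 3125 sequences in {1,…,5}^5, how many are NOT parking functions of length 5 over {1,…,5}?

1829

|PF(5,5)| = (5+1−5)·(5+1)^{5−1} = 1 · 1296 = 1296 [KW]
E.g. (2,1,3,5,5) → sorted (1,2,3,5,5): b_4=5>4, not a PF.
Total 3125; non-PF = 3125−1296 = 1829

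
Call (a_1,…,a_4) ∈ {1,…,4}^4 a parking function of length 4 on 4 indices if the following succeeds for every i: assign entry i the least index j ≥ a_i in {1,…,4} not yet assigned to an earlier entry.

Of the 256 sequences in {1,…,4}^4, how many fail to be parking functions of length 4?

#PF = (4−4+1)·(4+1)^(4−1) = 1·125 = 125
Check (3,3,4,4) → sorted (3,3,4,4): b_1=3>1, not a PF.
So 256 − 125 = 131 fail.

131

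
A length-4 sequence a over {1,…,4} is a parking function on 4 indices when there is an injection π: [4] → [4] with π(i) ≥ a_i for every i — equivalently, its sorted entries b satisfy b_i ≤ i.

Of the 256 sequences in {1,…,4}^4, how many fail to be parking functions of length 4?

131

#PF = (4+1−4)·(4+1)^{4−1} = 1·125 = 125 (Pollak)
Example (4,4,3,2) → sorted (2,3,4,4): b_1=2>1, not a PF.
Total 256; non-PF = 256−125 = 131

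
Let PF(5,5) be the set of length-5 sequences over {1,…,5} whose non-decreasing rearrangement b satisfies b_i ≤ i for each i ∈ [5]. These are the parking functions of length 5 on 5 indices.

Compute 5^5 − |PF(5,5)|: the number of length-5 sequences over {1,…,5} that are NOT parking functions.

#PF = 1·6^4 = 1·1296 = 1296 (Konheim–Weiss)
Check (5,2,4,2,5) → sorted (2,2,4,5,5): b_1=2>1, not a PF.
Total 3125; non-PF = 3125−1296 = 1829

1829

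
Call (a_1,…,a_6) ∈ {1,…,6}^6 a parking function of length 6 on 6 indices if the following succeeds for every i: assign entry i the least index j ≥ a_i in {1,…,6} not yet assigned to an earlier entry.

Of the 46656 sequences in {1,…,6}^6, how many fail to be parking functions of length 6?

29849

|PF| = (7−6)·7^(6−1) = 1×16807 = 16807 [KW]
Check (1,4,6,6,6,6) → sorted (1,4,6,6,6,6): b_2=4>2, not a PF.
Total 46656; non-PF = 46656−16807 = 29849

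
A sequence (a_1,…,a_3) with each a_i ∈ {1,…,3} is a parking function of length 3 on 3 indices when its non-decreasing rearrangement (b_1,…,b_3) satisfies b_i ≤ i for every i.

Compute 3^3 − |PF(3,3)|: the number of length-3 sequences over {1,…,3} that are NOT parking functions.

11

Count = 1·4^2 = 1 · 16 = 16 [KW]
Example (3,3,1) → sorted (1,3,3): b_2=3>2, not a PF.
So 27 − 16 = 11 fail.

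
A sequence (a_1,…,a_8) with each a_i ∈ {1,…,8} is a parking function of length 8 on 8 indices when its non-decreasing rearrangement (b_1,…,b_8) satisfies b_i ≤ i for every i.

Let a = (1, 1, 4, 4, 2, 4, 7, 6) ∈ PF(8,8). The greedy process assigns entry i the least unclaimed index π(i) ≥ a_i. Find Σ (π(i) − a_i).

Σπ = 36 ({1..8} each once); Σa = 1+1+4+4+2+4+7+6 = 29; disp = 36−29 = 7.

7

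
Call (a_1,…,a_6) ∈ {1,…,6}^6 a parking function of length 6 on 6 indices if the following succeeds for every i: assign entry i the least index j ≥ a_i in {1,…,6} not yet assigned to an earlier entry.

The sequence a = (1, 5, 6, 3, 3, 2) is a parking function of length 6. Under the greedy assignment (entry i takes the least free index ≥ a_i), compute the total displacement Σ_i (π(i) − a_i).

1

Σπ(i) = 1+…+6 = 21; Σa = 1+5+6+3+3+2 = 20; disp = 21−20 = 1.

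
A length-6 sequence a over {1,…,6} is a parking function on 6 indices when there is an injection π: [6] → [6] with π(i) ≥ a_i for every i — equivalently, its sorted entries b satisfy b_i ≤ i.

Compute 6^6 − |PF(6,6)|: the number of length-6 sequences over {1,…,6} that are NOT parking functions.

|PF| = (6−6+1)·(6+1)^(6−1) = 1 · 16807 = 16807 (Pollak)
Check (1,2,6,6,4,6) → sorted (1,2,4,6,6,6): b_3=4>3, not a PF.
6^6 − 16807 = 46656 − 16807 = 29849

29849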